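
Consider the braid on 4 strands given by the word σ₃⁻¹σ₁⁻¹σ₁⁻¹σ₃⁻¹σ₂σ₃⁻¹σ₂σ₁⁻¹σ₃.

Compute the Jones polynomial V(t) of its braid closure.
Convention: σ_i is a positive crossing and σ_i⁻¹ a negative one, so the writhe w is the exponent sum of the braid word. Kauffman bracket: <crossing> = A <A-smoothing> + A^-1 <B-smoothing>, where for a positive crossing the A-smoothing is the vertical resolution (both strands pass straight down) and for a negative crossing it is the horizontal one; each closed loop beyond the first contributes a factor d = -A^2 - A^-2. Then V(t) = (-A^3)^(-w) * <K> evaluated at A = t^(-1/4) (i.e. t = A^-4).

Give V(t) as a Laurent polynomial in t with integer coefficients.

t - 1 + 2*t^-1 - 3*t^-2 + 3*t^-3 - 2*t^-4 + 2*t^-5 - t^-6

Derivation:
The presented braid s3^-1 s1^-1 s1^-1 s3^-1 s2 s3^-1 s2 s1^-1 s3 on 4 strands reduces by inverse Markov moves (closure unchanged at each step):
  Deconjugate: the word is γ·β·γ⁻¹ with γ = s3^-1 (prefix) and γ⁻¹ = s3 (suffix); strip both.
Reduced to β = s1^-1 s1^-1 s3^-1 s2 s3^-1 s2 s1^-1 on 4 strands, 7 crossings.
Compute on β:
Braid: s1^-1 s1^-1 s3^-1 s2 s3^-1 s2 s1^-1 on 4 strands, 7 crossings.
Writhe w = (#positive) - (#negative) = 2 - 5 = -3.
Enumerate smoothing states for the bracket polynomial. There are 2^7 = 128 states.
Each crossing splits two ways (0=vertical, 1=horizontal). The state's weight is A^(#A-smoothings - #B-smoothings) * d^(loops - 1).
Tabulate the states by total A-exponent and number of loops L (A-exp: L × count):
  A^7: L=5 ×1
  A^5: L=4 ×7
  A^3: L=3 ×20, L=5 ×1
  A^1: L=2 ×27, L=4 ×8
  A^-1: L=1 ×15, L=3 ×19, L=5 ×1
  A^-3: L=2 ×17, L=4 ×4
  A^-5: L=3 ×7
  A^-7: L=4 ×1
Each group contributes A^e * Σ count * d^(L-1):
Powers of d = -A^2 - A^-2: d^2 = A^4 + 2 + A^-4; d^3 = -A^6 - 3*A^2 - 3*A^-2 - A^-6; d^4 = A^8 + 4*A^4 + 6 + 4*A^-4 + A^-8.
  A^7 * (d^4) = A^15 + 4*A^11 + 6*A^7 + 4*A^3 + A^-1
  A^5 * (7*d^3) = -7*A^11 - 21*A^7 - 21*A^3 - 7*A^-1
  A^3 * (20*d^2 + d^4) = A^11 + 24*A^7 + 46*A^3 + 24*A^-1 + A^-5
  A^1 * (27*d + 8*d^3) = -8*A^7 - 51*A^3 - 51*A^-1 - 8*A^-5
  A^-1 * (15 + 19*d^2 + d^4) = A^7 + 23*A^3 + 59*A^-1 + 23*A^-5 + A^-9
  A^-3 * (17*d + 4*d^3) = -4*A^3 - 29*A^-1 - 29*A^-5 - 4*A^-9
  A^-5 * (7*d^2) = 7*A^-1 + 14*A^-5 + 7*A^-9
  A^-7 * (d^3) = -A^-1 - 3*A^-5 - 3*A^-9 - A^-13
Summing the groups: <K> = A^15 - 2*A^11 + 2*A^7 - 3*A^3 + 3*A^-1 - 2*A^-5 + A^-9 - A^-13
Normalise by the writhe: (-A^3)^(-w) = (-A^3)^(3) = -A^9, so f(A) = -A^9 * <K> = -A^24 + 2*A^20 - 2*A^16 + 3*A^12 - 3*A^8 + 2*A^4 - 1 + A^-4.
Substitute A = t^(-1/4), i.e. A^e → t^(-e/4): V(t) = t - 1 + 2*t^-1 - 3*t^-2 + 3*t^-3 - 2*t^-4 + 2*t^-5 - t^-6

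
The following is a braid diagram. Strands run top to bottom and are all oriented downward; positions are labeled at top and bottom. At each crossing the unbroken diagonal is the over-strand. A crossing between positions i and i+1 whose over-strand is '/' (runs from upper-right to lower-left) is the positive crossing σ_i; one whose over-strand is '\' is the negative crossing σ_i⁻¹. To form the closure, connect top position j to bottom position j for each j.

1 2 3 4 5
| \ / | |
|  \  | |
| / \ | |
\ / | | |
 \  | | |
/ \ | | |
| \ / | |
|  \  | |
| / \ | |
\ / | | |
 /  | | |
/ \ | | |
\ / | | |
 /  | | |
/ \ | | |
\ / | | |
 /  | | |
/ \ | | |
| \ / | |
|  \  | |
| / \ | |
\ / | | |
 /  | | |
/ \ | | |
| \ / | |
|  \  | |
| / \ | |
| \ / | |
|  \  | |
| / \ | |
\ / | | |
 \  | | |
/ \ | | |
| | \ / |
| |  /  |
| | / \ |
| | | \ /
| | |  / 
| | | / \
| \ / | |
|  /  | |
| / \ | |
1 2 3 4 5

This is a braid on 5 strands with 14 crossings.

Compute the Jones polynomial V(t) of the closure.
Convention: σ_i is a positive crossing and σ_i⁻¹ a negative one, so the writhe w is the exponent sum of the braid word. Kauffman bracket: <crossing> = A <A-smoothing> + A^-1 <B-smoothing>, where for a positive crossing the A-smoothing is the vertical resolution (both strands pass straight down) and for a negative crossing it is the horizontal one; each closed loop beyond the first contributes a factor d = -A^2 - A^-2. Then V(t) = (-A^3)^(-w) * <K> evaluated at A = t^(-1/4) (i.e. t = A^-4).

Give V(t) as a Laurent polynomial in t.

t^2 - 2*t + 3 - 3*t^-1 + 4*t^-2 - 3*t^-3 + 2*t^-4 - 2*t^-5 + t^-6

Derivation:
Reading the diagram top to bottom ('/'-over between positions i,i+1 = s_i, '\'-over = s_i^-1): braid word = s2^-1 s1^-1 s2^-1 s1 s1 s1 s2^-1 s1 s2^-1 s2^-1 s1^-1 s3 s4 s2.
The presented braid s2^-1 s1^-1 s2^-1 s1 s1 s1 s2^-1 s1 s2^-1 s2^-1 s1^-1 s3 s4 s2 on 5 strands reduces by inverse Markov moves (closure unchanged at each step):
  Deconjugate: the word is γ·β·γ⁻¹ with γ = s2^-1 (prefix) and γ⁻¹ = s2 (suffix); strip both.
  Destabilize: the word has the form β·s4 where s4 occurs only as the final letter (β ∈ B_4); drop it and the last strand → 4 strands.
  Destabilize: the word has the form β·s3 where s3 occurs only as the final letter (β ∈ B_3); drop it and the last strand → 3 strands.
Reduced to β = s1^-1 s2^-1 s1 s1 s1 s2^-1 s1 s2^-1 s2^-1 s1^-1 on 3 strands, 10 crossings.
Compute on β:
Braid: s1^-1 s2^-1 s1 s1 s1 s2^-1 s1 s2^-1 s2^-1 s1^-1 on 3 strands, 10 crossings.
Writhe w = (#positive) - (#negative) = 4 - 6 = -2.
Computing the Kauffman bracket via state sum. There are 2^10 = 1024 states.
Smooth each crossing (0=||, 1=⌣⌢); contribution A^(Σ sign_k(1-2s_k)) * d^(L-1).
Tabulate the states by total A-exponent and number of loops L (A-exp: L × count):
  A^10: L=5 ×1
  A^8: L=4 ×10
  A^6: L=3 ×38, L=5 ×7
  A^4: L=2 ×67, L=4 ×49, L=6 ×4
  A^2: L=1 ×46, L=3 ×130, L=5 ×33, L=7 ×1
  A^0: L=2 ×131, L=4 ×110, L=6 ×11
  A^-2: L=1 ×25, L=3 ×133, L=5 ×51, L=7 ×1
  A^-4: L=2 ×37, L=4 ×72, L=6 ×11
  A^-6: L=3 ×25, L=5 ×19, L=7 ×1
  A^-8: L=4 ×8, L=6 ×2
  A^-10: L=5 ×1
Each group contributes A^e * Σ count * d^(L-1):
Powers of d = -A^2 - A^-2: d^2 = A^4 + 2 + A^-4; d^3 = -A^6 - 3*A^2 - 3*A^-2 - A^-6; d^4 = A^8 + 4*A^4 + 6 + 4*A^-4 + A^-8; d^5 = -A^10 - 5*A^6 - 10*A^2 - 10*A^-2 - 5*A^-6 - A^-10; d^6 = A^12 + 6*A^8 + 15*A^4 + 20 + 15*A^-4 + 6*A^-8 + A^-12.
  A^10 * (d^4) = A^18 + 4*A^14 + 6*A^10 + 4*A^6 + A^2
  A^8 * (10*d^3) = -10*A^14 - 30*A^10 - 30*A^6 - 10*A^2
  A^6 * (38*d^2 + 7*d^4) = 7*A^14 + 66*A^10 + 118*A^6 + 66*A^2 + 7*A^-2
  A^4 * (67*d + 49*d^3 + 4*d^5) = -4*A^14 - 69*A^10 - 254*A^6 - 254*A^2 - 69*A^-2 - 4*A^-6
  A^2 * (46 + 130*d^2 + 33*d^4 + d^6) = A^14 + 39*A^10 + 277*A^6 + 524*A^2 + 277*A^-2 + 39*A^-6 + A^-10
  A^0 * (131*d + 110*d^3 + 11*d^5) = -11*A^10 - 165*A^6 - 571*A^2 - 571*A^-2 - 165*A^-6 - 11*A^-10
  A^-2 * (25 + 133*d^2 + 51*d^4 + d^6) = A^10 + 57*A^6 + 352*A^2 + 617*A^-2 + 352*A^-6 + 57*A^-10 + A^-14
  A^-4 * (37*d + 72*d^3 + 11*d^5) = -11*A^6 - 127*A^2 - 363*A^-2 - 363*A^-6 - 127*A^-10 - 11*A^-14
  A^-6 * (25*d^2 + 19*d^4 + d^6) = A^6 + 25*A^2 + 116*A^-2 + 184*A^-6 + 116*A^-10 + 25*A^-14 + A^-18
  A^-8 * (8*d^3 + 2*d^5) = -2*A^2 - 18*A^-2 - 44*A^-6 - 44*A^-10 - 18*A^-14 - 2*A^-18
  A^-10 * (d^4) = A^-2 + 4*A^-6 + 6*A^-10 + 4*A^-14 + A^-18
Summing the groups: <K> = A^18 - 2*A^14 + 2*A^10 - 3*A^6 + 4*A^2 - 3*A^-2 + 3*A^-6 - 2*A^-10 + A^-14
Normalise by the writhe: (-A^3)^(-w) = (-A^3)^(2) = A^6, so f(A) = A^6 * <K> = A^24 - 2*A^20 + 2*A^16 - 3*A^12 + 4*A^8 - 3*A^4 + 3 - 2*A^-4 + A^-8.
Substitute A = t^(-1/4), i.e. A^e → t^(-e/4): V(t) = t^2 - 2*t + 3 - 3*t^-1 + 4*t^-2 - 3*t^-3 + 2*t^-4 - 2*t^-5 + t^-6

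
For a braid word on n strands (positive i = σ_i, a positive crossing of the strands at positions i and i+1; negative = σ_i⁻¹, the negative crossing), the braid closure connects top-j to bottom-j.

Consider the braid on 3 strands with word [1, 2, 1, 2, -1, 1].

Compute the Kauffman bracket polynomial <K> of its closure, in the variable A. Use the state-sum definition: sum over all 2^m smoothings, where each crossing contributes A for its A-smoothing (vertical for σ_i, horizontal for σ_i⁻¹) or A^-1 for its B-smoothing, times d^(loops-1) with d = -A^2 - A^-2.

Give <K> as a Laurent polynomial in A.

First cancel adjacent σ_i σ_i⁻¹ pairs (Reidemeister II — same braid, same closure): s1 s2 s1 s2 s1^-1 s1 → s1 s2 s1 s2.
Braid: s1 s2 s1 s2 on 3 strands, 4 crossings.
Writhe w = (#positive) - (#negative) = 4 - 0 = 4.
State-sum expansion of <K>. There are 2^4 = 16 states.
Each crossing splits two ways (0=vertical, 1=horizontal). The state's weight is A^(#A-smoothings - #B-smoothings) * d^(loops - 1).
  state 0000: A-exp=+4, loops=3, term = A^4 * d^2
  state 0001: A-exp=+2, loops=2, term = A^2 * d^1
  state 0010: A-exp=+2, loops=2, term = A^2 * d^1
  state 0011: A-exp=+0, loops=1, term = A^0 * d^0
  state 0100: A-exp=+2, loops=2, term = A^2 * d^1
  state 0101: A-exp=+0, loops=3, term = A^0 * d^2
  state 0110: A-exp=+0, loops=1, term = A^0 * d^0
  state 0111: A-exp=-2, loops=2, term = A^-2 * d^1
  state 1000: A-exp=+2, loops=2, term = A^2 * d^1
  state 1001: A-exp=+0, loops=1, term = A^0 * d^0
  state 1010: A-exp=+0, loops=3, term = A^0 * d^2
  state 1011: A-exp=-2, loops=2, term = A^-2 * d^1
  state 1100: A-exp=+0, loops=1, term = A^0 * d^0
  state 1101: A-exp=-2, loops=2, term = A^-2 * d^1
  state 1110: A-exp=-2, loops=2, term = A^-2 * d^1
  state 1111: A-exp=-4, loops=1, term = A^-4 * d^0
Collect the terms by A-exponent (count of states per loop number):
Powers of d = -A^2 - A^-2: d^2 = A^4 + 2 + A^-4.
  A^4 * (d^2) = A^8 + 2*A^4 + 1
  A^2 * (4*d) = -4*A^4 - 4
  A^0 * (4 + 2*d^2) = 2*A^4 + 8 + 2*A^-4
  A^-2 * (4*d) = -4 - 4*A^-4
  A^-4 * (1) = A^-4
Summing the groups: <K> = A^8 + 1 - A^-4

Answer: A^8 + 1 - A^-4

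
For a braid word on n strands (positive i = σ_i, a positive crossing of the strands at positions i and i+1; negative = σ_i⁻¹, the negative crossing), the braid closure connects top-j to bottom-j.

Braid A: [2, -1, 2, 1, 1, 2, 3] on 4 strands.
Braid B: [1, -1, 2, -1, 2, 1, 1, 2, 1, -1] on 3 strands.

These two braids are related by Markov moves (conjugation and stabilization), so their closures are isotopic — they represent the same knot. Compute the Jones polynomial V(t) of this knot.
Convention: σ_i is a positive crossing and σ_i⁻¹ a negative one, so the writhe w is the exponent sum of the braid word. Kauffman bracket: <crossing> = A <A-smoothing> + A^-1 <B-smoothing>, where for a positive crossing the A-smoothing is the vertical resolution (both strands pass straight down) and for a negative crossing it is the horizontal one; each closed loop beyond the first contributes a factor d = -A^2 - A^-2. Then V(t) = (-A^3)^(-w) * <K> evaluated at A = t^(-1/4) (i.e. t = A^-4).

-t^6 + t^5 - t^4 + 2*t^3 - t^2 + t

Derivation:
Markov-equivalent braids have isotopic closures, hence identical knot invariants. Strip the Markov moves from each word to reach a common short braid β, then compute V(t) once on β.
Braid A: s2 s1^-1 s2 s1 s1 s2 s3 on 4 strands reduces by inverse Markov moves (closure unchanged at each step):
  Destabilize: the word has the form β·s3 where s3 occurs only as the final letter (β ∈ B_3); drop it and the last strand → 3 strands.
Reduced to β = s2 s1^-1 s2 s1 s1 s2 on 3 strands, 6 crossings.
Braid B: s1 s1^-1 s2 s1^-1 s2 s1 s1 s2 s1 s1^-1 on 3 strands reduces by inverse Markov moves (closure unchanged at each step):
  Deconjugate: the word is γ·β·γ⁻¹ with γ = s1 s1^-1 (prefix) and γ⁻¹ = s1 s1^-1 (suffix); strip both.
Reduced to β = s2 s1^-1 s2 s1 s1 s2 on 3 strands, 6 crossings.
Both give the same β = s2 s1^-1 s2 s1 s1 s2 on 3 strands, so one state sum suffices:
Braid: s2 s1^-1 s2 s1 s1 s2 on 3 strands, 6 crossings.
Writhe w = (#positive) - (#negative) = 5 - 1 = 4.
Computing the Kauffman bracket via state sum. There are 2^6 = 64 states.
Each crossing splits two ways (0=vertical, 1=horizontal). The state's weight is A^(#A-smoothings - #B-smoothings) * d^(loops - 1).
Tabulate the states by total A-exponent and number of loops L (A-exp: L × count):
  A^6: L=2 ×1
  A^4: L=1 ×3, L=3 ×3
  A^2: L=2 ×14, L=4 ×1
  A^0: L=1 ×10, L=3 ×10
  A^-2: L=2 ×13, L=4 ×2
  A^-4: L=3 ×6
  A^-6: L=4 ×1
Each group contributes A^e * Σ count * d^(L-1):
Powers of d = -A^2 - A^-2: d^2 = A^4 + 2 + A^-4; d^3 = -A^6 - 3*A^2 - 3*A^-2 - A^-6.
  A^6 * (d) = -A^8 - A^4
  A^4 * (3 + 3*d^2) = 3*A^8 + 9*A^4 + 3
  A^2 * (14*d + d^3) = -A^8 - 17*A^4 - 17 - A^-4
  A^0 * (10 + 10*d^2) = 10*A^4 + 30 + 10*A^-4
  A^-2 * (13*d + 2*d^3) = -2*A^4 - 19 - 19*A^-4 - 2*A^-8
  A^-4 * (6*d^2) = 6 + 12*A^-4 + 6*A^-8
  A^-6 * (d^3) = -1 - 3*A^-4 - 3*A^-8 - A^-12
Summing the groups: <K> = A^8 - A^4 + 2 - A^-4 + A^-8 - A^-12
Normalise by the writhe: (-A^3)^(-w) = (-A^3)^(-4) = A^-12, so f(A) = A^-12 * <K> = A^-4 - A^-8 + 2*A^-12 - A^-16 + A^-20 - A^-24.
Substitute A = t^(-1/4), i.e. A^e → t^(-e/4): V(t) = -t^6 + t^5 - t^4 + 2*t^3 - t^2 + t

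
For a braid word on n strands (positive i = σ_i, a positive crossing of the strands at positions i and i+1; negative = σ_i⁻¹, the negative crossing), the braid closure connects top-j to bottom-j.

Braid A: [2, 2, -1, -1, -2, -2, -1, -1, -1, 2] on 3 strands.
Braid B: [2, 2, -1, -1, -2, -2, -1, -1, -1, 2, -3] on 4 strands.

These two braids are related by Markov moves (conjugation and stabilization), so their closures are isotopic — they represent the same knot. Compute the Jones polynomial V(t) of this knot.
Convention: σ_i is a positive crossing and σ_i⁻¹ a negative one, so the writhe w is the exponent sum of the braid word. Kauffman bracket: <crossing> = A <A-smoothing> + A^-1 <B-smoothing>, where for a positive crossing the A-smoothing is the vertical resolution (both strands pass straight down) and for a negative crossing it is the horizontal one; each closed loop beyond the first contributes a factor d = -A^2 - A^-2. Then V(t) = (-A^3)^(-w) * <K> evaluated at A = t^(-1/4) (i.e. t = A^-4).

Markov-equivalent braids have isotopic closures, hence identical knot invariants. Strip the Markov moves from each word to reach a common short braid β, then compute V(t) once on β.
Braid A: s2 s2 s1^-1 s1^-1 s2^-1 s2^-1 s1^-1 s1^-1 s1^-1 s2 on 3 strands has no conjugating prefix/suffix or stabilization to strip; take β = s2 s2 s1^-1 s1^-1 s2^-1 s2^-1 s1^-1 s1^-1 s1^-1 s2.
Braid B: s2 s2 s1^-1 s1^-1 s2^-1 s2^-1 s1^-1 s1^-1 s1^-1 s2 s3^-1 on 4 strands reduces by inverse Markov moves (closure unchanged at each step):
  Destabilize: the word has the form β·s3^-1 where s3^-1 occurs only as the final letter (β ∈ B_3); drop it and the last strand → 3 strands.
Reduced to β = s2 s2 s1^-1 s1^-1 s2^-1 s2^-1 s1^-1 s1^-1 s1^-1 s2 on 3 strands, 10 crossings.
Both give the same β = s2 s2 s1^-1 s1^-1 s2^-1 s2^-1 s1^-1 s1^-1 s1^-1 s2 on 3 strands, so one state sum suffices:
Braid: s2 s2 s1^-1 s1^-1 s2^-1 s2^-1 s1^-1 s1^-1 s1^-1 s2 on 3 strands, 10 crossings.
Writhe w = (#positive) - (#negative) = 3 - 7 = -4.
Computing the Kauffman bracket via state sum. There are 2^10 = 1024 states.
For each crossing: s=0 is the vertical smoothing, s=1 horizontal. Crossing k contributes A^(sign_k * (1 - 2*s_k)); loop factor d = -A^2 - A^-2.
Tabulate the states by total A-exponent and number of loops L (A-exp: L × count):
  A^10: L=6 ×1
  A^8: L=5 ×10
  A^6: L=4 ×41, L=6 ×4
  A^4: L=3 ×87, L=5 ×32, L=7 ×1
  A^2: L=2 ×97, L=4 ×100, L=6 ×13
  A^0: L=1 ×46, L=3 ×152, L=5 ×52, L=7 ×2
  A^-2: L=2 ×103, L=4 ×96, L=6 ×11
  A^-4: L=1 ×15, L=3 ×79, L=5 ×26
  A^-6: L=2 ×18, L=4 ×26, L=6 ×1
  A^-8: L=3 ×8, L=5 ×2
  A^-10: L=4 ×1
Each group contributes A^e * Σ count * d^(L-1):
Powers of d = -A^2 - A^-2: d^2 = A^4 + 2 + A^-4; d^3 = -A^6 - 3*A^2 - 3*A^-2 - A^-6; d^4 = A^8 + 4*A^4 + 6 + 4*A^-4 + A^-8; d^5 = -A^10 - 5*A^6 - 10*A^2 - 10*A^-2 - 5*A^-6 - A^-10; d^6 = A^12 + 6*A^8 + 15*A^4 + 20 + 15*A^-4 + 6*A^-8 + A^-12.
  A^10 * (d^5) = -A^20 - 5*A^16 - 10*A^12 - 10*A^8 - 5*A^4 - 1
  A^8 * (10*d^4) = 10*A^16 + 40*A^12 + 60*A^8 + 40*A^4 + 10
  A^6 * (41*d^3 + 4*d^5) = -4*A^16 - 61*A^12 - 163*A^8 - 163*A^4 - 61 - 4*A^-4
  A^4 * (87*d^2 + 32*d^4 + d^6) = A^16 + 38*A^12 + 230*A^8 + 386*A^4 + 230 + 38*A^-4 + A^-8
  A^2 * (97*d + 100*d^3 + 13*d^5) = -13*A^12 - 165*A^8 - 527*A^4 - 527 - 165*A^-4 - 13*A^-8
  A^0 * (46 + 152*d^2 + 52*d^4 + 2*d^6) = 2*A^12 + 64*A^8 + 390*A^4 + 702 + 390*A^-4 + 64*A^-8 + 2*A^-12
  A^-2 * (103*d + 96*d^3 + 11*d^5) = -11*A^8 - 151*A^4 - 501 - 501*A^-4 - 151*A^-8 - 11*A^-12
  A^-4 * (15 + 79*d^2 + 26*d^4) = 26*A^4 + 183 + 329*A^-4 + 183*A^-8 + 26*A^-12
  A^-6 * (18*d + 26*d^3 + d^5) = -A^4 - 31 - 106*A^-4 - 106*A^-8 - 31*A^-12 - A^-16
  A^-8 * (8*d^2 + 2*d^4) = 2 + 16*A^-4 + 28*A^-8 + 16*A^-12 + 2*A^-16
  A^-10 * (d^3) = -A^-4 - 3*A^-8 - 3*A^-12 - A^-16
Summing the groups: <K> = -A^20 + 2*A^16 - 4*A^12 + 5*A^8 - 5*A^4 + 6 - 4*A^-4 + 3*A^-8 - A^-12
Normalise by the writhe: (-A^3)^(-w) = (-A^3)^(4) = A^12, so f(A) = A^12 * <K> = -A^32 + 2*A^28 - 4*A^24 + 5*A^20 - 5*A^16 + 6*A^12 - 4*A^8 + 3*A^4 - 1.
Substitute A = t^(-1/4), i.e. A^e → t^(-e/4): V(t) = -1 + 3*t^-1 - 4*t^-2 + 6*t^-3 - 5*t^-4 + 5*t^-5 - 4*t^-6 + 2*t^-7 - t^-8

Answer: -1 + 3*t^-1 - 4*t^-2 + 6*t^-3 - 5*t^-4 + 5*t^-5 - 4*t^-6 + 2*t^-7 - t^-8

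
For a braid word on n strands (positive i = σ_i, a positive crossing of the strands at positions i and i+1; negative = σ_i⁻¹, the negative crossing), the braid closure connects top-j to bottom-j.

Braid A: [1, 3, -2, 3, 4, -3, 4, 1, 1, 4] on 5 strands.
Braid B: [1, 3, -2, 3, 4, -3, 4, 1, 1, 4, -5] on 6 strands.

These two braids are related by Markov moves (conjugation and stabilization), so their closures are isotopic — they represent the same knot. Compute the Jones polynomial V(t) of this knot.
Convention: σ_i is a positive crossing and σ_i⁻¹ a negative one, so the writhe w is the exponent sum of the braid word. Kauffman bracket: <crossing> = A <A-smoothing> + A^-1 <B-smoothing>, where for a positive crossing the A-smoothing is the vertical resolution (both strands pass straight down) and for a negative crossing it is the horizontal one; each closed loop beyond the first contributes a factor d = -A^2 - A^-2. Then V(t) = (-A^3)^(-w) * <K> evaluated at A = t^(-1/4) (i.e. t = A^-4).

Markov-equivalent braids have isotopic closures, hence identical knot invariants. Strip the Markov moves from each word to reach a common short braid β, then compute V(t) once on β.
Braid A: s1 s3 s2^-1 s3 s4 s3^-1 s4 s1 s1 s4 on 5 strands has no conjugating prefix/suffix or stabilization to strip; take β = s1 s3 s2^-1 s3 s4 s3^-1 s4 s1 s1 s4.
Braid B: s1 s3 s2^-1 s3 s4 s3^-1 s4 s1 s1 s4 s5^-1 on 6 strands reduces by inverse Markov moves (closure unchanged at each step):
  Destabilize: the word has the form β·s5^-1 where s5^-1 occurs only as the final letter (β ∈ B_5); drop it and the last strand → 5 strands.
Reduced to β = s1 s3 s2^-1 s3 s4 s3^-1 s4 s1 s1 s4 on 5 strands, 10 crossings.
Both give the same β = s1 s3 s2^-1 s3 s4 s3^-1 s4 s1 s1 s4 on 5 strands, so one state sum suffices:
Braid: s1 s3 s2^-1 s3 s4 s3^-1 s4 s1 s1 s4 on 5 strands, 10 crossings.
Writhe w = (#positive) - (#negative) = 8 - 2 = 6.
Computing the Kauffman bracket via state sum. There are 2^10 = 1024 states.
Each crossing splits two ways (0=vertical, 1=horizontal). The state's weight is A^(#A-smoothings - #B-smoothings) * d^(loops - 1).
Tabulate the states by total A-exponent and number of loops L (A-exp: L × count):
  A^10: L=3 ×1
  A^8: L=2 ×6, L=4 ×4
  A^6: L=1 ×9, L=3 ×32, L=5 ×4
  A^4: L=2 ×70, L=4 ×49, L=6 ×1
  A^2: L=1 ×30, L=3 ×149, L=5 ×31
  A^0: L=2 ×99, L=4 ×144, L=6 ×9
  A^-2: L=3 ×136, L=5 ×73, L=7 ×1
  A^-4: L=4 ×101, L=6 ×19
  A^-6: L=5 ×43, L=7 ×2
  A^-8: L=6 ×10
  A^-10: L=7 ×1
Each group contributes A^e * Σ count * d^(L-1):
Powers of d = -A^2 - A^-2: d^2 = A^4 + 2 + A^-4; d^3 = -A^6 - 3*A^2 - 3*A^-2 - A^-6; d^4 = A^8 + 4*A^4 + 6 + 4*A^-4 + A^-8; d^5 = -A^10 - 5*A^6 - 10*A^2 - 10*A^-2 - 5*A^-6 - A^-10; d^6 = A^12 + 6*A^8 + 15*A^4 + 20 + 15*A^-4 + 6*A^-8 + A^-12.
  A^10 * (d^2) = A^14 + 2*A^10 + A^6
  A^8 * (6*d + 4*d^3) = -4*A^14 - 18*A^10 - 18*A^6 - 4*A^2
  A^6 * (9 + 32*d^2 + 4*d^4) = 4*A^14 + 48*A^10 + 97*A^6 + 48*A^2 + 4*A^-2
  A^4 * (70*d + 49*d^3 + d^5) = -A^14 - 54*A^10 - 227*A^6 - 227*A^2 - 54*A^-2 - A^-6
  A^2 * (30 + 149*d^2 + 31*d^4) = 31*A^10 + 273*A^6 + 514*A^2 + 273*A^-2 + 31*A^-6
  A^0 * (99*d + 144*d^3 + 9*d^5) = -9*A^10 - 189*A^6 - 621*A^2 - 621*A^-2 - 189*A^-6 - 9*A^-10
  A^-2 * (136*d^2 + 73*d^4 + d^6) = A^10 + 79*A^6 + 443*A^2 + 730*A^-2 + 443*A^-6 + 79*A^-10 + A^-14
  A^-4 * (101*d^3 + 19*d^5) = -19*A^6 - 196*A^2 - 493*A^-2 - 493*A^-6 - 196*A^-10 - 19*A^-14
  A^-6 * (43*d^4 + 2*d^6) = 2*A^6 + 55*A^2 + 202*A^-2 + 298*A^-6 + 202*A^-10 + 55*A^-14 + 2*A^-18
  A^-8 * (10*d^5) = -10*A^2 - 50*A^-2 - 100*A^-6 - 100*A^-10 - 50*A^-14 - 10*A^-18
  A^-10 * (d^6) = A^2 + 6*A^-2 + 15*A^-6 + 20*A^-10 + 15*A^-14 + 6*A^-18 + A^-22
Summing the groups: <K> = A^10 - A^6 + 3*A^2 - 3*A^-2 + 4*A^-6 - 4*A^-10 + 2*A^-14 - 2*A^-18 + A^-22
Normalise by the writhe: (-A^3)^(-w) = (-A^3)^(-6) = A^-18, so f(A) = A^-18 * <K> = A^-8 - A^-12 + 3*A^-16 - 3*A^-20 + 4*A^-24 - 4*A^-28 + 2*A^-32 - 2*A^-36 + A^-40.
Substitute A = t^(-1/4), i.e. A^e → t^(-e/4): V(t) = t^10 - 2*t^9 + 2*t^8 - 4*t^7 + 4*t^6 - 3*t^5 + 3*t^4 - t^3 + t^2

Answer: t^10 - 2*t^9 + 2*t^8 - 4*t^7 + 4*t^6 - 3*t^5 + 3*t^4 - t^3 + t^2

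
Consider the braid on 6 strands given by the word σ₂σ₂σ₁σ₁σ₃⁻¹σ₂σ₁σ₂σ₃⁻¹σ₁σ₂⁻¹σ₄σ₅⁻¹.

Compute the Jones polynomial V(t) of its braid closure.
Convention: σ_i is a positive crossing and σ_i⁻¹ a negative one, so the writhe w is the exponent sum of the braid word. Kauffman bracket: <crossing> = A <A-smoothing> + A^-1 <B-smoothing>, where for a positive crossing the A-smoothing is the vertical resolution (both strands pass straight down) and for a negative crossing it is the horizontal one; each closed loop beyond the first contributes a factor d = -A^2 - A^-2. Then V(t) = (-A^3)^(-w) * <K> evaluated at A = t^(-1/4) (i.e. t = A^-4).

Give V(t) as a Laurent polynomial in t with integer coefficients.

-t^7 + 2*t^6 - 2*t^5 + 2*t^4 - 2*t^3 + 2*t^2 - t + 1

Derivation:
The presented braid s2 s2 s1 s1 s3^-1 s2 s1 s2 s3^-1 s1 s2^-1 s4 s5^-1 on 6 strands reduces by inverse Markov moves (closure unchanged at each step):
  Destabilize: the word has the form β·s5^-1 where s5^-1 occurs only as the final letter (β ∈ B_5); drop it and the last strand → 5 strands.
  Destabilize: the word has the form β·s4 where s4 occurs only as the final letter (β ∈ B_4); drop it and the last strand → 4 strands.
  Deconjugate: the word is γ·β·γ⁻¹ with γ = s2 (prefix) and γ⁻¹ = s2^-1 (suffix); strip both.
Reduced to β = s2 s1 s1 s3^-1 s2 s1 s2 s3^-1 s1 on 4 strands, 9 crossings.
Compute on β:
Braid: s2 s1 s1 s3^-1 s2 s1 s2 s3^-1 s1 on 4 strands, 9 crossings.
Writhe w = (#positive) - (#negative) = 7 - 2 = 5.
Enumerate smoothing states for the bracket polynomial. There are 2^9 = 512 states.
For each crossing: s=0 is the vertical smoothing, s=1 horizontal. Crossing k contributes A^(sign_k * (1 - 2*s_k)); loop factor d = -A^2 - A^-2.
Tabulate the states by total A-exponent and number of loops L (A-exp: L × count):
  A^9: L=4 ×1
  A^7: L=3 ×9
  A^5: L=2 ×28, L=4 ×8
  A^3: L=1 ×32, L=3 ×48, L=5 ×4
  A^1: L=2 ×91, L=4 ×34, L=6 ×1
  A^-1: L=1 ×23, L=3 ×92, L=5 ×11
  A^-3: L=2 ×43, L=4 ×40, L=6 ×1
  A^-5: L=1 ×4, L=3 ×26, L=5 ×6
  A^-7: L=2 ×4, L=4 ×5
  A^-9: L=3 ×1
Each group contributes A^e * Σ count * d^(L-1):
Powers of d = -A^2 - A^-2: d^2 = A^4 + 2 + A^-4; d^3 = -A^6 - 3*A^2 - 3*A^-2 - A^-6; d^4 = A^8 + 4*A^4 + 6 + 4*A^-4 + A^-8; d^5 = -A^10 - 5*A^6 - 10*A^2 - 10*A^-2 - 5*A^-6 - A^-10.
  A^9 * (d^3) = -A^15 - 3*A^11 - 3*A^7 - A^3
  A^7 * (9*d^2) = 9*A^11 + 18*A^7 + 9*A^3
  A^5 * (28*d + 8*d^3) = -8*A^11 - 52*A^7 - 52*A^3 - 8*A^-1
  A^3 * (32 + 48*d^2 + 4*d^4) = 4*A^11 + 64*A^7 + 152*A^3 + 64*A^-1 + 4*A^-5
  A^1 * (91*d + 34*d^3 + d^5) = -A^11 - 39*A^7 - 203*A^3 - 203*A^-1 - 39*A^-5 - A^-9
  A^-1 * (23 + 92*d^2 + 11*d^4) = 11*A^7 + 136*A^3 + 273*A^-1 + 136*A^-5 + 11*A^-9
  A^-3 * (43*d + 40*d^3 + d^5) = -A^7 - 45*A^3 - 173*A^-1 - 173*A^-5 - 45*A^-9 - A^-13
  A^-5 * (4 + 26*d^2 + 6*d^4) = 6*A^3 + 50*A^-1 + 92*A^-5 + 50*A^-9 + 6*A^-13
  A^-7 * (4*d + 5*d^3) = -5*A^-1 - 19*A^-5 - 19*A^-9 - 5*A^-13
  A^-9 * (d^2) = A^-5 + 2*A^-9 + A^-13
Summing the groups: <K> = -A^15 + A^11 - 2*A^7 + 2*A^3 - 2*A^-1 + 2*A^-5 - 2*A^-9 + A^-13
Normalise by the writhe: (-A^3)^(-w) = (-A^3)^(-5) = -A^-15, so f(A) = -A^-15 * <K> = 1 - A^-4 + 2*A^-8 - 2*A^-12 + 2*A^-16 - 2*A^-20 + 2*A^-24 - A^-28.
Substitute A = t^(-1/4), i.e. A^e → t^(-e/4): V(t) = -t^7 + 2*t^6 - 2*t^5 + 2*t^4 - 2*t^3 + 2*t^2 - t + 1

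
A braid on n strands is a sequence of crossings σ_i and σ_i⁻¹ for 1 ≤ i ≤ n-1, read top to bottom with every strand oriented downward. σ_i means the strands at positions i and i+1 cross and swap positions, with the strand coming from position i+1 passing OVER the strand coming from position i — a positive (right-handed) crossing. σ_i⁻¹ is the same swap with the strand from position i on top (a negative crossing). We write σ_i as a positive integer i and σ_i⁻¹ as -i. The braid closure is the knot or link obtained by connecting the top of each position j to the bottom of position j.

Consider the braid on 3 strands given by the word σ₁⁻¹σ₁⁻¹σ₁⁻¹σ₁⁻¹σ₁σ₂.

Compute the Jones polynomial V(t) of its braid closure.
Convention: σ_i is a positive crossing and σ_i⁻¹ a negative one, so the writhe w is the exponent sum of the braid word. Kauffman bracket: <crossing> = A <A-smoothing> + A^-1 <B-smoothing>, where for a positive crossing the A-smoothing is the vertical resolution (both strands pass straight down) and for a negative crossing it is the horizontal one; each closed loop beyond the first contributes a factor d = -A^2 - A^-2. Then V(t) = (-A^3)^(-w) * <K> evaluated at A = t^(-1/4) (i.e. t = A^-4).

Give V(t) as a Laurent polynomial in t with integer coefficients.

The presented braid s1^-1 s1^-1 s1^-1 s1^-1 s1 s2 on 3 strands reduces by inverse Markov moves (closure unchanged at each step):
  Destabilize: the word has the form β·s2 where s2 occurs only as the final letter (β ∈ B_2); drop it and the last strand → 2 strands.
  Deconjugate: the word is γ·β·γ⁻¹ with γ = s1^-1 (prefix) and γ⁻¹ = s1 (suffix); strip both.
Reduced to β = s1^-1 s1^-1 s1^-1 on 2 strands, 3 crossings.
Compute on β:
Braid: s1^-1 s1^-1 s1^-1 on 2 strands, 3 crossings.
Writhe w = (#positive) - (#negative) = 0 - 3 = -3.
Enumerate smoothing states for the bracket polynomial. There are 2^3 = 8 states.
For each crossing: s=0 is the vertical smoothing, s=1 horizontal. Crossing k contributes A^(sign_k * (1 - 2*s_k)); loop factor d = -A^2 - A^-2.
  state 000: A-exp=-3, loops=2, term = A^-3 * d^1
  state 001: A-exp=-1, loops=1, term = A^-1 * d^0
  state 010: A-exp=-1, loops=1, term = A^-1 * d^0
  state 011: A-exp=+1, loops=2, term = A^1 * d^1
  state 100: A-exp=-1, loops=1, term = A^-1 * d^0
  state 101: A-exp=+1, loops=2, term = A^1 * d^1
  state 110: A-exp=+1, loops=2, term = A^1 * d^1
  state 111: A-exp=+3, loops=3, term = A^3 * d^2
Collect the terms by A-exponent (count of states per loop number):
Powers of d = -A^2 - A^-2: d^2 = A^4 + 2 + A^-4.
  A^3 * (d^2) = A^7 + 2*A^3 + A^-1
  A^1 * (3*d) = -3*A^3 - 3*A^-1
  A^-1 * (3) = 3*A^-1
  A^-3 * (d) = -A^-1 - A^-5
Summing the groups: <K> = A^7 - A^3 - A^-5
Normalise by the writhe: (-A^3)^(-w) = (-A^3)^(3) = -A^9, so f(A) = -A^9 * <K> = -A^16 + A^12 + A^4.
Substitute A = t^(-1/4), i.e. A^e → t^(-e/4): V(t) = t^-1 + t^-3 - t^-4

Answer: t^-1 + t^-3 - t^-4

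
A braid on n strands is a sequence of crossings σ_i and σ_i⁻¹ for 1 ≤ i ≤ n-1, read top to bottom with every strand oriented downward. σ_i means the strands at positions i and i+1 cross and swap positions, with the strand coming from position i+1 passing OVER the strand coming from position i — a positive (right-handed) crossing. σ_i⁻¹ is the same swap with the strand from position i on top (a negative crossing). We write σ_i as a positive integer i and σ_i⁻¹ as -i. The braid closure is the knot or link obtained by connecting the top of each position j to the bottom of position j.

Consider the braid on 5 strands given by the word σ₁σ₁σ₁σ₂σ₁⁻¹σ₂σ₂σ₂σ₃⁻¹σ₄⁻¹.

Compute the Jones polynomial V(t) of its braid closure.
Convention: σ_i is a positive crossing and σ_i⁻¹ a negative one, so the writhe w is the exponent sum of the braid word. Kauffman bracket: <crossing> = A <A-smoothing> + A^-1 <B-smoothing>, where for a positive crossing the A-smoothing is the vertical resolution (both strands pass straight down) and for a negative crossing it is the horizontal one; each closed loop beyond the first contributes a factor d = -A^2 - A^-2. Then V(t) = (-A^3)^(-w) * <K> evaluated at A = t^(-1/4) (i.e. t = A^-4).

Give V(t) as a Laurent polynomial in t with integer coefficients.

-t^9 + 2*t^8 - 3*t^7 + 3*t^6 - 3*t^5 + 3*t^4 - t^3 + t^2

Derivation:
The presented braid s1 s1 s1 s2 s1^-1 s2 s2 s2 s3^-1 s4^-1 on 5 strands reduces by inverse Markov moves (closure unchanged at each step):
  Destabilize: the word has the form β·s4^-1 where s4^-1 occurs only as the final letter (β ∈ B_4); drop it and the last strand → 4 strands.
  Destabilize: the word has the form β·s3^-1 where s3^-1 occurs only as the final letter (β ∈ B_3); drop it and the last strand → 3 strands.
Reduced to β = s1 s1 s1 s2 s1^-1 s2 s2 s2 on 3 strands, 8 crossings.
Compute on β:
Braid: s1 s1 s1 s2 s1^-1 s2 s2 s2 on 3 strands, 8 crossings.
Writhe w = (#positive) - (#negative) = 7 - 1 = 6.
State-sum expansion of <K>. There are 2^8 = 256 states.
Smooth each crossing (0=||, 1=⌣⌢); contribution A^(Σ sign_k(1-2s_k)) * d^(L-1).
Tabulate the states by total A-exponent and number of loops L (A-exp: L × count):
  A^8: L=2 ×1
  A^6: L=1 ×4, L=3 ×4
  A^4: L=2 ×25, L=4 ×3
  A^2: L=1 ×21, L=3 ×34, L=5 ×1
  A^0: L=2 ×48, L=4 ×22
  A^-2: L=3 ×49, L=5 ×7
  A^-4: L=4 ×27, L=6 ×1
  A^-6: L=5 ×8
  A^-8: L=6 ×1
Each group contributes A^e * Σ count * d^(L-1):
Powers of d = -A^2 - A^-2: d^2 = A^4 + 2 + A^-4; d^3 = -A^6 - 3*A^2 - 3*A^-2 - A^-6; d^4 = A^8 + 4*A^4 + 6 + 4*A^-4 + A^-8; d^5 = -A^10 - 5*A^6 - 10*A^2 - 10*A^-2 - 5*A^-6 - A^-10.
  A^8 * (d) = -A^10 - A^6
  A^6 * (4 + 4*d^2) = 4*A^10 + 12*A^6 + 4*A^2
  A^4 * (25*d + 3*d^3) = -3*A^10 - 34*A^6 - 34*A^2 - 3*A^-2
  A^2 * (21 + 34*d^2 + d^4) = A^10 + 38*A^6 + 95*A^2 + 38*A^-2 + A^-6
  A^0 * (48*d + 22*d^3) = -22*A^6 - 114*A^2 - 114*A^-2 - 22*A^-6
  A^-2 * (49*d^2 + 7*d^4) = 7*A^6 + 77*A^2 + 140*A^-2 + 77*A^-6 + 7*A^-10
  A^-4 * (27*d^3 + d^5) = -A^6 - 32*A^2 - 91*A^-2 - 91*A^-6 - 32*A^-10 - A^-14
  A^-6 * (8*d^4) = 8*A^2 + 32*A^-2 + 48*A^-6 + 32*A^-10 + 8*A^-14
  A^-8 * (d^5) = -A^2 - 5*A^-2 - 10*A^-6 - 10*A^-10 - 5*A^-14 - A^-18
Summing the groups: <K> = A^10 - A^6 + 3*A^2 - 3*A^-2 + 3*A^-6 - 3*A^-10 + 2*A^-14 - A^-18
Normalise by the writhe: (-A^3)^(-w) = (-A^3)^(-6) = A^-18, so f(A) = A^-18 * <K> = A^-8 - A^-12 + 3*A^-16 - 3*A^-20 + 3*A^-24 - 3*A^-28 + 2*A^-32 - A^-36.
Substitute A = t^(-1/4), i.e. A^e → t^(-e/4): V(t) = -t^9 + 2*t^8 - 3*t^7 + 3*t^6 - 3*t^5 + 3*t^4 - t^3 + t^2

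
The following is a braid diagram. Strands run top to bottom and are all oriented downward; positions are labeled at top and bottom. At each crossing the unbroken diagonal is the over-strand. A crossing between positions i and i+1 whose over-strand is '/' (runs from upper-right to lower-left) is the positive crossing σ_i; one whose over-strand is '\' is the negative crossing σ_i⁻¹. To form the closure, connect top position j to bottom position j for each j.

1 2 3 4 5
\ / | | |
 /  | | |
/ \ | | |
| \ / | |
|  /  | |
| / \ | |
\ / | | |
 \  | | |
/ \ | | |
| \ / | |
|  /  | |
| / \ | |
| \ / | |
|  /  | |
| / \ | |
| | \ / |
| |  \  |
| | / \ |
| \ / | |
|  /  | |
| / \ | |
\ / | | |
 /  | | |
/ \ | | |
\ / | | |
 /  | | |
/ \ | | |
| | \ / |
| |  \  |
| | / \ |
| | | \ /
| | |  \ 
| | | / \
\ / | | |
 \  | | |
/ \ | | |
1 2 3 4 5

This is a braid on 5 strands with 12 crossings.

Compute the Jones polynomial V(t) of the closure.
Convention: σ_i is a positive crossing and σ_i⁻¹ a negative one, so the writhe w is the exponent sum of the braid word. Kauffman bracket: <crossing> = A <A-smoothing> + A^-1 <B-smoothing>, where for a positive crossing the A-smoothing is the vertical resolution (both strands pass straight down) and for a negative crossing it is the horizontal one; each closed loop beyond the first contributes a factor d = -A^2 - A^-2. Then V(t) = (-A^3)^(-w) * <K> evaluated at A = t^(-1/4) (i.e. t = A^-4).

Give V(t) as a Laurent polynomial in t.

t^7 - 2*t^6 + 3*t^5 - 5*t^4 + 5*t^3 - 4*t^2 + 4*t - 2 + t^-1

Derivation:
Reading the diagram top to bottom ('/'-over between positions i,i+1 = s_i, '\'-over = s_i^-1): braid word = s1 s2 s1^-1 s2 s2 s3^-1 s2 s1 s1 s3^-1 s4^-1 s1^-1.
The presented braid s1 s2 s1^-1 s2 s2 s3^-1 s2 s1 s1 s3^-1 s4^-1 s1^-1 on 5 strands reduces by inverse Markov moves (closure unchanged at each step):
  Deconjugate: the word is γ·β·γ⁻¹ with γ = s1 (prefix) and γ⁻¹ = s1^-1 (suffix); strip both.
  Destabilize: the word has the form β·s4^-1 where s4^-1 occurs only as the final letter (β ∈ B_4); drop it and the last strand → 4 strands.
Reduced to β = s2 s1^-1 s2 s2 s3^-1 s2 s1 s1 s3^-1 on 4 strands, 9 crossings.
Compute on β:
Braid: s2 s1^-1 s2 s2 s3^-1 s2 s1 s1 s3^-1 on 4 strands, 9 crossings.
Writhe w = (#positive) - (#negative) = 6 - 3 = 3.
Enumerate smoothing states for the bracket polynomial. There are 2^9 = 512 states.
Smooth each crossing (0=||, 1=⌣⌢); contribution A^(Σ sign_k(1-2s_k)) * d^(L-1).
Tabulate the states by total A-exponent and number of loops L (A-exp: L × count):
  A^9: L=3 ×1
  A^7: L=2 ×6, L=4 ×3
  A^5: L=1 ×11, L=3 ×24, L=5 ×1
  A^3: L=2 ×68, L=4 ×16
  A^1: L=1 ×38, L=3 ×85, L=5 ×3
  A^-1: L=2 ×77, L=4 ×49
  A^-3: L=3 ×69, L=5 ×15
  A^-5: L=4 ×34, L=6 ×2
  A^-7: L=5 ×9
  A^-9: L=6 ×1
Each group contributes A^e * Σ count * d^(L-1):
Powers of d = -A^2 - A^-2: d^2 = A^4 + 2 + A^-4; d^3 = -A^6 - 3*A^2 - 3*A^-2 - A^-6; d^4 = A^8 + 4*A^4 + 6 + 4*A^-4 + A^-8; d^5 = -A^10 - 5*A^6 - 10*A^2 - 10*A^-2 - 5*A^-6 - A^-10.
  A^9 * (d^2) = A^13 + 2*A^9 + A^5
  A^7 * (6*d + 3*d^3) = -3*A^13 - 15*A^9 - 15*A^5 - 3*A
  A^5 * (11 + 24*d^2 + d^4) = A^13 + 28*A^9 + 65*A^5 + 28*A + A^-3
  A^3 * (68*d + 16*d^3) = -16*A^9 - 116*A^5 - 116*A - 16*A^-3
  A^1 * (38 + 85*d^2 + 3*d^4) = 3*A^9 + 97*A^5 + 226*A + 97*A^-3 + 3*A^-7
  A^-1 * (77*d + 49*d^3) = -49*A^5 - 224*A - 224*A^-3 - 49*A^-7
  A^-3 * (69*d^2 + 15*d^4) = 15*A^5 + 129*A + 228*A^-3 + 129*A^-7 + 15*A^-11
  A^-5 * (34*d^3 + 2*d^5) = -2*A^5 - 44*A - 122*A^-3 - 122*A^-7 - 44*A^-11 - 2*A^-15
  A^-7 * (9*d^4) = 9*A + 36*A^-3 + 54*A^-7 + 36*A^-11 + 9*A^-15
  A^-9 * (d^5) = -A - 5*A^-3 - 10*A^-7 - 10*A^-11 - 5*A^-15 - A^-19
Summing the groups: <K> = -A^13 + 2*A^9 - 4*A^5 + 4*A - 5*A^-3 + 5*A^-7 - 3*A^-11 + 2*A^-15 - A^-19
Normalise by the writhe: (-A^3)^(-w) = (-A^3)^(-3) = -A^-9, so f(A) = -A^-9 * <K> = A^4 - 2 + 4*A^-4 - 4*A^-8 + 5*A^-12 - 5*A^-16 + 3*A^-20 - 2*A^-24 + A^-28.
Substitute A = t^(-1/4), i.e. A^e → t^(-e/4): V(t) = t^7 - 2*t^6 + 3*t^5 - 5*t^4 + 5*t^3 - 4*t^2 + 4*t - 2 + t^-1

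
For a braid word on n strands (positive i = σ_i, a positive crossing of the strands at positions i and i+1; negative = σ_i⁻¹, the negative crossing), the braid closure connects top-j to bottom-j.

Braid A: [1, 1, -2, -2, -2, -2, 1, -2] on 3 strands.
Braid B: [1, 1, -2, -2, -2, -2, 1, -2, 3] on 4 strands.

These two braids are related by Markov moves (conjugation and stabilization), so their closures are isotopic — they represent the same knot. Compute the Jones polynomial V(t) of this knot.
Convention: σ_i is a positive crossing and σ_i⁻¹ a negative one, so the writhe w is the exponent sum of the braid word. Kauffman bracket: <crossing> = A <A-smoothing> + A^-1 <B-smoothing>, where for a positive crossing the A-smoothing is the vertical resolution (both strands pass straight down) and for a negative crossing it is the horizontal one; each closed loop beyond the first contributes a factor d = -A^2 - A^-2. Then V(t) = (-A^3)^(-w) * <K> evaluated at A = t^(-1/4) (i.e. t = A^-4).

-t^2 + 2*t - 2 + 4*t^-1 - 4*t^-2 + 4*t^-3 - 3*t^-4 + 2*t^-5 - t^-6

Derivation:
Markov-equivalent braids have isotopic closures, hence identical knot invariants. Strip the Markov moves from each word to reach a common short braid β, then compute V(t) once on β.
Braid A: s1 s1 s2^-1 s2^-1 s2^-1 s2^-1 s1 s2^-1 on 3 strands has no conjugating prefix/suffix or stabilization to strip; take β = s1 s1 s2^-1 s2^-1 s2^-1 s2^-1 s1 s2^-1.
Braid B: s1 s1 s2^-1 s2^-1 s2^-1 s2^-1 s1 s2^-1 s3 on 4 strands reduces by inverse Markov moves (closure unchanged at each step):
  Destabilize: the word has the form β·s3 where s3 occurs only as the final letter (β ∈ B_3); drop it and the last strand → 3 strands.
Reduced to β = s1 s1 s2^-1 s2^-1 s2^-1 s2^-1 s1 s2^-1 on 3 strands, 8 crossings.
Both give the same β = s1 s1 s2^-1 s2^-1 s2^-1 s2^-1 s1 s2^-1 on 3 strands, so one state sum suffices:
Braid: s1 s1 s2^-1 s2^-1 s2^-1 s2^-1 s1 s2^-1 on 3 strands, 8 crossings.
Writhe w = (#positive) - (#negative) = 3 - 5 = -2.
Computing the Kauffman bracket via state sum. There are 2^8 = 256 states.
Smooth each crossing (0=||, 1=⌣⌢); contribution A^(Σ sign_k(1-2s_k)) * d^(L-1).
Tabulate the states by total A-exponent and number of loops L (A-exp: L × count):
  A^8: L=6 ×1
  A^6: L=5 ×8
  A^4: L=4 ×27, L=6 ×1
  A^2: L=3 ×48, L=5 ×8
  A^0: L=2 ×47, L=4 ×22, L=6 ×1
  A^-2: L=1 ×23, L=3 ×29, L=5 ×4
  A^-4: L=2 ×22, L=4 ×6
  A^-6: L=3 ×8
  A^-8: L=4 ×1
Each group contributes A^e * Σ count * d^(L-1):
Powers of d = -A^2 - A^-2: d^2 = A^4 + 2 + A^-4; d^3 = -A^6 - 3*A^2 - 3*A^-2 - A^-6; d^4 = A^8 + 4*A^4 + 6 + 4*A^-4 + A^-8; d^5 = -A^10 - 5*A^6 - 10*A^2 - 10*A^-2 - 5*A^-6 - A^-10.
  A^8 * (d^5) = -A^18 - 5*A^14 - 10*A^10 - 10*A^6 - 5*A^2 - A^-2
  A^6 * (8*d^4) = 8*A^14 + 32*A^10 + 48*A^6 + 32*A^2 + 8*A^-2
  A^4 * (27*d^3 + d^5) = -A^14 - 32*A^10 - 91*A^6 - 91*A^2 - 32*A^-2 - A^-6
  A^2 * (48*d^2 + 8*d^4) = 8*A^10 + 80*A^6 + 144*A^2 + 80*A^-2 + 8*A^-6
  A^0 * (47*d + 22*d^3 + d^5) = -A^10 - 27*A^6 - 123*A^2 - 123*A^-2 - 27*A^-6 - A^-10
  A^-2 * (23 + 29*d^2 + 4*d^4) = 4*A^6 + 45*A^2 + 105*A^-2 + 45*A^-6 + 4*A^-10
  A^-4 * (22*d + 6*d^3) = -6*A^2 - 40*A^-2 - 40*A^-6 - 6*A^-10
  A^-6 * (8*d^2) = 8*A^-2 + 16*A^-6 + 8*A^-10
  A^-8 * (d^3) = -A^-2 - 3*A^-6 - 3*A^-10 - A^-14
Summing the groups: <K> = -A^18 + 2*A^14 - 3*A^10 + 4*A^6 - 4*A^2 + 4*A^-2 - 2*A^-6 + 2*A^-10 - A^-14
Normalise by the writhe: (-A^3)^(-w) = (-A^3)^(2) = A^6, so f(A) = A^6 * <K> = -A^24 + 2*A^20 - 3*A^16 + 4*A^12 - 4*A^8 + 4*A^4 - 2 + 2*A^-4 - A^-8.
Substitute A = t^(-1/4), i.e. A^e → t^(-e/4): V(t) = -t^2 + 2*t - 2 + 4*t^-1 - 4*t^-2 + 4*t^-3 - 3*t^-4 + 2*t^-5 - t^-6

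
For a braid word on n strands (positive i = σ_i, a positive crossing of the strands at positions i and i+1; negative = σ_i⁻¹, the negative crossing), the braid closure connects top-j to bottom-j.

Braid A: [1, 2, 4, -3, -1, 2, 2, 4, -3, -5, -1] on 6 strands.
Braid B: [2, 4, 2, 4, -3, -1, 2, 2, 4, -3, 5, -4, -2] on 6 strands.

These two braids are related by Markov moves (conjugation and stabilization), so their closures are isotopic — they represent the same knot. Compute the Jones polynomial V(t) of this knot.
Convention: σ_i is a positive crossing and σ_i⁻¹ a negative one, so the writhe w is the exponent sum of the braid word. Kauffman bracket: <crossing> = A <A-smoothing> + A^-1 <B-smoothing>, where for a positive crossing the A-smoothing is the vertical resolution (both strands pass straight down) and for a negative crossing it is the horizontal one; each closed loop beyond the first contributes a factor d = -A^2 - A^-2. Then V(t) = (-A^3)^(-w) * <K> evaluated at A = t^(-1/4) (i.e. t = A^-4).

-t^6 + 2*t^5 - 3*t^4 + 4*t^3 - 3*t^2 + 3*t - 2 + t^-1

Derivation:
Markov-equivalent braids have isotopic closures, hence identical knot invariants. Strip the Markov moves from each word to reach a common short braid β, then compute V(t) once on β.
Braid A: s1 s2 s4 s3^-1 s1^-1 s2 s2 s4 s3^-1 s5^-1 s1^-1 on 6 strands reduces by inverse Markov moves (closure unchanged at each step):
  Deconjugate: the word is γ·β·γ⁻¹ with γ = s1 (prefix) and γ⁻¹ = s1^-1 (suffix); strip both.
  Destabilize: the word has the form β·s5^-1 where s5^-1 occurs only as the final letter (β ∈ B_5); drop it and the last strand → 5 strands.
Reduced to β = s2 s4 s3^-1 s1^-1 s2 s2 s4 s3^-1 on 5 strands, 8 crossings.
Braid B: s2 s4 s2 s4 s3^-1 s1^-1 s2 s2 s4 s3^-1 s5 s4^-1 s2^-1 on 6 strands reduces by inverse Markov moves (closure unchanged at each step):
  Deconjugate: the word is γ·β·γ⁻¹ with γ = s2 s4 (prefix) and γ⁻¹ = s4^-1 s2^-1 (suffix); strip both.
  Destabilize: the word has the form β·s5 where s5 occurs only as the final letter (β ∈ B_5); drop it and the last strand → 5 strands.
Reduced to β = s2 s4 s3^-1 s1^-1 s2 s2 s4 s3^-1 on 5 strands, 8 crossings.
Both give the same β = s2 s4 s3^-1 s1^-1 s2 s2 s4 s3^-1 on 5 strands, so one state sum suffices:
Braid: s2 s4 s3^-1 s1^-1 s2 s2 s4 s3^-1 on 5 strands, 8 crossings.
Writhe w = (#positive) - (#negative) = 5 - 3 = 2.
Computing the Kauffman bracket via state sum. There are 2^8 = 256 states.
Smooth each crossing (0=||, 1=⌣⌢); contribution A^(Σ sign_k(1-2s_k)) * d^(L-1).
Tabulate the states by total A-exponent and number of loops L (A-exp: L × count):
  A^8: L=4 ×1
  A^6: L=3 ×7, L=5 ×1
  A^4: L=2 ×19, L=4 ×9
  A^2: L=1 ×19, L=3 ×35, L=5 ×2
  A^0: L=2 ×48, L=4 ×22
  A^-2: L=3 ×49, L=5 ×7
  A^-4: L=4 ×27, L=6 ×1
  A^-6: L=5 ×8
  A^-8: L=6 ×1
Each group contributes A^e * Σ count * d^(L-1):
Powers of d = -A^2 - A^-2: d^2 = A^4 + 2 + A^-4; d^3 = -A^6 - 3*A^2 - 3*A^-2 - A^-6; d^4 = A^8 + 4*A^4 + 6 + 4*A^-4 + A^-8; d^5 = -A^10 - 5*A^6 - 10*A^2 - 10*A^-2 - 5*A^-6 - A^-10.
  A^8 * (d^3) = -A^14 - 3*A^10 - 3*A^6 - A^2
  A^6 * (7*d^2 + d^4) = A^14 + 11*A^10 + 20*A^6 + 11*A^2 + A^-2
  A^4 * (19*d + 9*d^3) = -9*A^10 - 46*A^6 - 46*A^2 - 9*A^-2
  A^2 * (19 + 35*d^2 + 2*d^4) = 2*A^10 + 43*A^6 + 101*A^2 + 43*A^-2 + 2*A^-6
  A^0 * (48*d + 22*d^3) = -22*A^6 - 114*A^2 - 114*A^-2 - 22*A^-6
  A^-2 * (49*d^2 + 7*d^4) = 7*A^6 + 77*A^2 + 140*A^-2 + 77*A^-6 + 7*A^-10
  A^-4 * (27*d^3 + d^5) = -A^6 - 32*A^2 - 91*A^-2 - 91*A^-6 - 32*A^-10 - A^-14
  A^-6 * (8*d^4) = 8*A^2 + 32*A^-2 + 48*A^-6 + 32*A^-10 + 8*A^-14
  A^-8 * (d^5) = -A^2 - 5*A^-2 - 10*A^-6 - 10*A^-10 - 5*A^-14 - A^-18
Summing the groups: <K> = A^10 - 2*A^6 + 3*A^2 - 3*A^-2 + 4*A^-6 - 3*A^-10 + 2*A^-14 - A^-18
Normalise by the writhe: (-A^3)^(-w) = (-A^3)^(-2) = A^-6, so f(A) = A^-6 * <K> = A^4 - 2 + 3*A^-4 - 3*A^-8 + 4*A^-12 - 3*A^-16 + 2*A^-20 - A^-24.
Substitute A = t^(-1/4), i.e. A^e → t^(-e/4): V(t) = -t^6 + 2*t^5 - 3*t^4 + 4*t^3 - 3*t^2 + 3*t - 2 + t^-1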